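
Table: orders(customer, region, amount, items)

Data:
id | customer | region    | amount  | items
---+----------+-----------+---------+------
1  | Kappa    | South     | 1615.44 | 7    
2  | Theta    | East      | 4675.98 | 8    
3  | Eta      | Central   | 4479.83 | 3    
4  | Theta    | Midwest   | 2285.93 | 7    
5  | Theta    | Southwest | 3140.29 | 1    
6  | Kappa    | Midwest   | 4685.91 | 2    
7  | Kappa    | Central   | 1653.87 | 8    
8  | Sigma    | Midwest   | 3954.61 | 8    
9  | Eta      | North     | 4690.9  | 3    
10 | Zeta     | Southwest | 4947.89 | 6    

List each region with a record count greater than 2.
SELECT region, COUNT(*) as cnt
FROM orders
GROUP BY region
HAVING COUNT(*) > 2

Result:
  Midwest: 3

Note: HAVING filters groups after aggregation, WHERE filters rows before.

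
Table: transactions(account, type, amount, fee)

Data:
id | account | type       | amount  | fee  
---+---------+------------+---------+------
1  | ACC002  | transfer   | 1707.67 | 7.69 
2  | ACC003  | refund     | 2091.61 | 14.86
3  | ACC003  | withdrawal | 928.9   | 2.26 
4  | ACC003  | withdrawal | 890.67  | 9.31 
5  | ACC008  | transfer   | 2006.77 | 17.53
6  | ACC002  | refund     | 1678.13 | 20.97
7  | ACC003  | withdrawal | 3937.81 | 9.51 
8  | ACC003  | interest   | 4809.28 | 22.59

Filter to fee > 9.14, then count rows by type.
SELECT type, COUNT(*)
FROM transactions
WHERE fee > 9.14
GROUP BY type

Note: WHERE filters rows before grouping.

Result:
  interest: 1
  refund: 2
  transfer: 1
  withdrawal: 2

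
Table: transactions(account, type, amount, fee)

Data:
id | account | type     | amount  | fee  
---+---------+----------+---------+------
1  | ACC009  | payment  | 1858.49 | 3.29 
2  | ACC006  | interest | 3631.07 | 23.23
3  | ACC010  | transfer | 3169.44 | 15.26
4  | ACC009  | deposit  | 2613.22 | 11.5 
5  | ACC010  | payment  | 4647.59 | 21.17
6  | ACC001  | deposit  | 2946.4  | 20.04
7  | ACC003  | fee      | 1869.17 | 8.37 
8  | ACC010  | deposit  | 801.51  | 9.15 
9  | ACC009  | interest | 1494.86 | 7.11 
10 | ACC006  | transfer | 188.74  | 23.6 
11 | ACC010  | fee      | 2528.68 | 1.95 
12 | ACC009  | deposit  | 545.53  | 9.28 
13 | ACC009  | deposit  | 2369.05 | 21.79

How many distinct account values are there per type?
SELECT type, COUNT(DISTINCT account)
FROM transactions
GROUP BY type

Result:
  deposit: 3 distinct
  fee: 2 distinct
  interest: 2 distinct
  payment: 2 distinct
  transfer: 2 distinct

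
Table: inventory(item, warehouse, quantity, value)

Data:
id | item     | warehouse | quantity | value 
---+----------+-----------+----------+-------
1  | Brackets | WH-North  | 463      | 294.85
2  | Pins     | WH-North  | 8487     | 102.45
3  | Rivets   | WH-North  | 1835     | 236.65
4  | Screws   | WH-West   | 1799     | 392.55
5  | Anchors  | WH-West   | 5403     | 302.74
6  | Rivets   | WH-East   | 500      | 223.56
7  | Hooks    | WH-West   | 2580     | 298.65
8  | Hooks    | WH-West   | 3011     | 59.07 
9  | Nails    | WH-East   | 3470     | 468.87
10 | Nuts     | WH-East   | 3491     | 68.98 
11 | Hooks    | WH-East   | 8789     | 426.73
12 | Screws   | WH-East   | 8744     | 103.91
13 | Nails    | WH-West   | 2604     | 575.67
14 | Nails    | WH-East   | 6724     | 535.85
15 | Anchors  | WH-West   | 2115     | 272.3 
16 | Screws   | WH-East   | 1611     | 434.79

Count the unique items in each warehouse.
SELECT warehouse, COUNT(DISTINCT item)
FROM inventory
GROUP BY warehouse

Result:
  WH-East: 5 distinct
  WH-North: 3 distinct
  WH-West: 4 distinct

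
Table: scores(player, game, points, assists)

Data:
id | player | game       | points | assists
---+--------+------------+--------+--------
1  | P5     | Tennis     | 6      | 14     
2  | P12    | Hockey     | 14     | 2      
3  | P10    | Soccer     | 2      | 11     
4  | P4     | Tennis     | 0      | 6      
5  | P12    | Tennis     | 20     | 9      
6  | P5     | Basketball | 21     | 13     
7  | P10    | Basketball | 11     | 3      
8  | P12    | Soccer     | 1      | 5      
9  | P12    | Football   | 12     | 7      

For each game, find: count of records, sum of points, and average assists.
SELECT game,
       COUNT(*) as cnt,
       SUM(points) as total_points,
       AVG(assists) as avg_assists
FROM scores
GROUP BY game

Result:
  Basketball: 2 records, 32 total points, 8.00 avg assists
  Football: 1 records, 12 total points, 7.00 avg assists
  Hockey: 1 records, 14 total points, 2.00 avg assists
  Soccer: 2 records, 3 total points, 8.00 avg assists
  Tennis: 3 records, 26 total points, 9.67 avg assists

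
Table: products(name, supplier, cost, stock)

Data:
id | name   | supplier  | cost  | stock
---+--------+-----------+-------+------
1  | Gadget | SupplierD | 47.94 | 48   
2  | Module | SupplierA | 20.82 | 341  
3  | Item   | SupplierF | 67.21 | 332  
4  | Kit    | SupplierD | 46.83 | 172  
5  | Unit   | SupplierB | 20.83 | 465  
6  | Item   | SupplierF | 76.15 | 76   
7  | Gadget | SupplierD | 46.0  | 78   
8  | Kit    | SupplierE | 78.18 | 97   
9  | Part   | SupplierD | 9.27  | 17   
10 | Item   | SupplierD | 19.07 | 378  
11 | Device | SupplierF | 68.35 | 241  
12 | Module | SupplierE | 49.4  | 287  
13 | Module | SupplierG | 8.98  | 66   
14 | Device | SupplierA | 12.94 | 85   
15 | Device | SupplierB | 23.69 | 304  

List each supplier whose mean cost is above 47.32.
SELECT supplier, AVG(cost)
FROM products
GROUP BY supplier
HAVING AVG(cost) > 47.32

Result:
  SupplierE: avg=63.79
  SupplierF: avg=70.57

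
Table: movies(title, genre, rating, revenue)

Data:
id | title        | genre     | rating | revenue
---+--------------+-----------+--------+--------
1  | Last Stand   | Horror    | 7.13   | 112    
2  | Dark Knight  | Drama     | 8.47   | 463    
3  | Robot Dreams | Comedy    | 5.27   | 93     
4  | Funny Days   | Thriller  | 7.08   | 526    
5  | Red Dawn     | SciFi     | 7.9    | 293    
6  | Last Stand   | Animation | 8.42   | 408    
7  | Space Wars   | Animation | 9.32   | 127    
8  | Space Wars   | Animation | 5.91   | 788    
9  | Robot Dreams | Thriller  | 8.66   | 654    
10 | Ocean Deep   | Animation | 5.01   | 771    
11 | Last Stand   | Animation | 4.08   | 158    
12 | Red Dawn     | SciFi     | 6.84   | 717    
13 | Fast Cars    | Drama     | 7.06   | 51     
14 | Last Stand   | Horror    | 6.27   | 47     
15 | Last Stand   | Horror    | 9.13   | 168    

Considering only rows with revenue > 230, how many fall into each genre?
SELECT genre, COUNT(*)
FROM movies
WHERE revenue > 230
GROUP BY genre

Note: WHERE filters rows before grouping.

Result:
  Animation: 3
  Drama: 1
  SciFi: 2
  Thriller: 2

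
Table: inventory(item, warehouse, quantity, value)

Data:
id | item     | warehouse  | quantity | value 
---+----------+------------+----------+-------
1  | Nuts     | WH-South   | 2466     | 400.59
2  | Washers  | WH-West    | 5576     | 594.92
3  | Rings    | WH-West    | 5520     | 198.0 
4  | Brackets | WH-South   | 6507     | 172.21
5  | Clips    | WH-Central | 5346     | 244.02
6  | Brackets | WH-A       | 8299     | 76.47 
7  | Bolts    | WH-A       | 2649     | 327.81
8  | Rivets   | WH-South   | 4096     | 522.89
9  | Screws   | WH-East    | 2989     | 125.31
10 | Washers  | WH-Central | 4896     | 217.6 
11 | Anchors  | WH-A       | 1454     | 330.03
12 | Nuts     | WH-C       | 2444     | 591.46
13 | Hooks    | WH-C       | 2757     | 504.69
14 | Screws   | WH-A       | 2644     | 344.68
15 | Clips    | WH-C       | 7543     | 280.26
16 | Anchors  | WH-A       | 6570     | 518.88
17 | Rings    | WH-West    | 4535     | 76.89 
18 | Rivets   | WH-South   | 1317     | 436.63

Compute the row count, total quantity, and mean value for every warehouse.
SELECT warehouse,
       COUNT(*) as cnt,
       SUM(quantity) as total_quantity,
       AVG(value) as avg_value
FROM inventory
GROUP BY warehouse

Result:
  WH-A: 5 records, 21616 total quantity, 319.57 avg value
  WH-C: 3 records, 12744 total quantity, 458.80 avg value
  WH-Central: 2 records, 10242 total quantity, 230.81 avg value
  WH-East: 1 records, 2989 total quantity, 125.31 avg value
  WH-South: 4 records, 14386 total quantity, 383.08 avg value
  WH-West: 3 records, 15631 total quantity, 289.94 avg value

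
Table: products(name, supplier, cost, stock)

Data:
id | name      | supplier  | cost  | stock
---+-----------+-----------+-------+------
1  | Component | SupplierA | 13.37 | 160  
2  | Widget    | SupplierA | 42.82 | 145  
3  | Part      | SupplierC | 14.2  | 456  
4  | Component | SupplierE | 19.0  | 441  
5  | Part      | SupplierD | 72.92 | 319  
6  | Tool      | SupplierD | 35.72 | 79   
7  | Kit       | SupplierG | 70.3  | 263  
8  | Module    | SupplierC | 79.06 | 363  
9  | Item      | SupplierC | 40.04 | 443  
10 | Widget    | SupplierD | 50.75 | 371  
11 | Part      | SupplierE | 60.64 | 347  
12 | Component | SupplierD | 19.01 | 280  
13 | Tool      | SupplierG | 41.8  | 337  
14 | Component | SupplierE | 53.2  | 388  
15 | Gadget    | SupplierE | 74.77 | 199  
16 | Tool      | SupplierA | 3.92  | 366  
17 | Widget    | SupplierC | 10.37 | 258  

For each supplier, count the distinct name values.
SELECT supplier, COUNT(DISTINCT name)
FROM products
GROUP BY supplier

Result:
  SupplierA: 3 distinct
  SupplierC: 4 distinct
  SupplierD: 4 distinct
  SupplierE: 3 distinct
  SupplierG: 2 distinct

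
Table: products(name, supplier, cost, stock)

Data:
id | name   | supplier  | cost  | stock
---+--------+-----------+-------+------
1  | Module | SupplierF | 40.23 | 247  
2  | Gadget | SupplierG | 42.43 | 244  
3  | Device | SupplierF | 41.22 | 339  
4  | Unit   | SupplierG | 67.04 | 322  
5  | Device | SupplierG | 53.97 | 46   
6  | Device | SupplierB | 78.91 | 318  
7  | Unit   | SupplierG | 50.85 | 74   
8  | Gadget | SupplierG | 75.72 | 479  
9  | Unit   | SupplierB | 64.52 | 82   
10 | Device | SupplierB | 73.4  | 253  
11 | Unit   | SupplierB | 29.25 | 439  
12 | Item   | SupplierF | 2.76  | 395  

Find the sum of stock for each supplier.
SELECT supplier, SUM(stock) as result
FROM products
GROUP BY supplier

Result:
  SupplierB: 1092
  SupplierF: 981
  SupplierG: 1165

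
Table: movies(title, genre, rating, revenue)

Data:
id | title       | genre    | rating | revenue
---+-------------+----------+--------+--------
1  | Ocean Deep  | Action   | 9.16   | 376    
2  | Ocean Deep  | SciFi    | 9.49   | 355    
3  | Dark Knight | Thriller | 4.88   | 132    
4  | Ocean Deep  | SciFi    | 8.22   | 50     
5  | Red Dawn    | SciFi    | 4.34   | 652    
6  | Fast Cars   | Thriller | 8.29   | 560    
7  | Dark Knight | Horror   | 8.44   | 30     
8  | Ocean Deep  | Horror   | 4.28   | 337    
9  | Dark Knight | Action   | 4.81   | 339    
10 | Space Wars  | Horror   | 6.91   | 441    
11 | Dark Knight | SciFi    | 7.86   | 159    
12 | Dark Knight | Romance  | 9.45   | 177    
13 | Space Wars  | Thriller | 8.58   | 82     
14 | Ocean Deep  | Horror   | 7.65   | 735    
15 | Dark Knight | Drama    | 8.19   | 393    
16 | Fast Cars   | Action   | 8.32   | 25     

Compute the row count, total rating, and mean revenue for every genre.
SELECT genre,
       COUNT(*) as cnt,
       SUM(rating) as total_rating,
       AVG(revenue) as avg_revenue
FROM movies
GROUP BY genre

Result:
  Action: 3 records, 22.29 total rating, 246.67 avg revenue
  Drama: 1 records, 8.19 total rating, 393.00 avg revenue
  Horror: 4 records, 27.28 total rating, 385.75 avg revenue
  Romance: 1 records, 9.45 total rating, 177.00 avg revenue
  SciFi: 4 records, 29.91 total rating, 304.00 avg revenue
  Thriller: 3 records, 21.75 total rating, 258.00 avg revenue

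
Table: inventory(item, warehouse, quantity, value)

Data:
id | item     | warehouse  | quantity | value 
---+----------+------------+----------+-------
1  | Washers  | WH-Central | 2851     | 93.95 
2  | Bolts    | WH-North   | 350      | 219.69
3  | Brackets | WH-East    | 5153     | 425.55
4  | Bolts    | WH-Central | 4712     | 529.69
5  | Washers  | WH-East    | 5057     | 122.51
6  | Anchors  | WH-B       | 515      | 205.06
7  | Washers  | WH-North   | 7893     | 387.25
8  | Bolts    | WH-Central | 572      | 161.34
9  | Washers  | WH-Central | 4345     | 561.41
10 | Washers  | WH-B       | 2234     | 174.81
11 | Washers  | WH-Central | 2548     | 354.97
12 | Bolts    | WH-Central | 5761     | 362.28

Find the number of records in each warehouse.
SELECT warehouse, COUNT(*) as count
FROM inventory
GROUP BY warehouse

Result:
  WH-B: 2
  WH-Central: 6
  WH-East: 2
  WH-North: 2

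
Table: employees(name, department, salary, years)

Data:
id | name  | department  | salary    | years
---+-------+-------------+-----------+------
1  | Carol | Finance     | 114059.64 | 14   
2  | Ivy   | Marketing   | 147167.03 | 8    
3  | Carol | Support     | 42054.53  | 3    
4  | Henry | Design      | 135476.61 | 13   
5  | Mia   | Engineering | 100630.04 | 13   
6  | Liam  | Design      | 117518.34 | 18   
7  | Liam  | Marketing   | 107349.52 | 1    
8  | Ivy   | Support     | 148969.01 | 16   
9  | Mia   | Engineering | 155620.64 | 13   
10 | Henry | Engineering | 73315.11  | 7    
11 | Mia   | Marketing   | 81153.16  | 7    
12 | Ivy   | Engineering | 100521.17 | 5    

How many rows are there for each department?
SELECT department, COUNT(*) as count
FROM employees
GROUP BY department

Result:
  Design: 2
  Engineering: 4
  Finance: 1
  Marketing: 3
  Support: 2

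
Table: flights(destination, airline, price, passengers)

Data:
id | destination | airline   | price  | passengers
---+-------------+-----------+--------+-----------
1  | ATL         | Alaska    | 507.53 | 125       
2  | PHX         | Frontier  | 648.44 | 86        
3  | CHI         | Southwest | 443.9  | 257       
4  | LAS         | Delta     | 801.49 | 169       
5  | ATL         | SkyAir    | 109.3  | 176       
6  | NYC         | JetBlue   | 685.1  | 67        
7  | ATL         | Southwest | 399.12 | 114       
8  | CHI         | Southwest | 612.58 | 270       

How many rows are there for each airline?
SELECT airline, COUNT(*) as count
FROM flights
GROUP BY airline

Result:
  Alaska: 1
  Delta: 1
  Frontier: 1
  JetBlue: 1
  SkyAir: 1
  Southwest: 3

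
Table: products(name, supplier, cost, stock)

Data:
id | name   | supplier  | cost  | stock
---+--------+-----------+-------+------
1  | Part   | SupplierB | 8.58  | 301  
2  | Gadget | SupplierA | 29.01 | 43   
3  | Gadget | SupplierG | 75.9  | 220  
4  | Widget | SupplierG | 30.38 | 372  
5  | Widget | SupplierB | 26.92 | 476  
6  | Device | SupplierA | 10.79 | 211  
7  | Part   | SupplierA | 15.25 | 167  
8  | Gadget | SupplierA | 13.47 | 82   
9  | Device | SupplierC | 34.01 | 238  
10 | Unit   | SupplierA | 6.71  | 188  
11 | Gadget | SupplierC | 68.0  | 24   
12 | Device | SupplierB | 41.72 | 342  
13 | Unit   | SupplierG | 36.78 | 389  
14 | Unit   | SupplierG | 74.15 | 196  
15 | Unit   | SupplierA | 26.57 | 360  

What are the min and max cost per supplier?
SELECT supplier, MIN(cost), MAX(cost)
FROM products
GROUP BY supplier

Result:
  SupplierA: min=6.71, max=29.01
  SupplierB: min=8.58, max=41.72
  SupplierC: min=34.01, max=68.00
  SupplierG: min=30.38, max=75.90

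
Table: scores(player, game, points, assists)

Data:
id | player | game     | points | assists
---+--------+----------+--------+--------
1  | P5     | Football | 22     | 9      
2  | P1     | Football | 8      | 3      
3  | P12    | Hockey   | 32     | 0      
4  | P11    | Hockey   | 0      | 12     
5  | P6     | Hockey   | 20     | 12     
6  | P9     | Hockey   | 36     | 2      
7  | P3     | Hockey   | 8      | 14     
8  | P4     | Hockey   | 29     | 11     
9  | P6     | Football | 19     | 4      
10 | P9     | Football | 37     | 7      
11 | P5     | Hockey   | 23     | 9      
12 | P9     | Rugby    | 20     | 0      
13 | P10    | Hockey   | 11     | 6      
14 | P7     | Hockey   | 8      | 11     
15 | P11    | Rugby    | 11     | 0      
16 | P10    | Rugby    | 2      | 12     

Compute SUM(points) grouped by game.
SELECT game, SUM(points) as result
FROM scores
GROUP BY game

Result:
  Football: 86
  Hockey: 167
  Rugby: 33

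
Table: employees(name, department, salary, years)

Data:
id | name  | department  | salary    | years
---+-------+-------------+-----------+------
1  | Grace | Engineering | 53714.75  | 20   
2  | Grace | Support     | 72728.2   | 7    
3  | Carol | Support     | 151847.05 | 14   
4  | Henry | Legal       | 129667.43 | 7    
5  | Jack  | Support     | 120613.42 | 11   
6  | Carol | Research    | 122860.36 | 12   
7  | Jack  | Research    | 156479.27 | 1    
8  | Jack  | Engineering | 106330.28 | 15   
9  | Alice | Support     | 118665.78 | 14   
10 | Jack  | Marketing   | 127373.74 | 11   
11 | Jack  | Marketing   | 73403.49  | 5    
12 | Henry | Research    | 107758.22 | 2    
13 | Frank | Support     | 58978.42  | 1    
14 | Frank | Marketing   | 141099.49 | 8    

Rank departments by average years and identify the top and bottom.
SELECT department, AVG(years)
FROM employees
GROUP BY department
ORDER BY AVG(years)

All groups:
  Research: 5.00
  Legal: 7.00
  Marketing: 8.00
  Support: 9.40
  Engineering: 17.50

Highest: Engineering (17.50)
Lowest: Research (5.00)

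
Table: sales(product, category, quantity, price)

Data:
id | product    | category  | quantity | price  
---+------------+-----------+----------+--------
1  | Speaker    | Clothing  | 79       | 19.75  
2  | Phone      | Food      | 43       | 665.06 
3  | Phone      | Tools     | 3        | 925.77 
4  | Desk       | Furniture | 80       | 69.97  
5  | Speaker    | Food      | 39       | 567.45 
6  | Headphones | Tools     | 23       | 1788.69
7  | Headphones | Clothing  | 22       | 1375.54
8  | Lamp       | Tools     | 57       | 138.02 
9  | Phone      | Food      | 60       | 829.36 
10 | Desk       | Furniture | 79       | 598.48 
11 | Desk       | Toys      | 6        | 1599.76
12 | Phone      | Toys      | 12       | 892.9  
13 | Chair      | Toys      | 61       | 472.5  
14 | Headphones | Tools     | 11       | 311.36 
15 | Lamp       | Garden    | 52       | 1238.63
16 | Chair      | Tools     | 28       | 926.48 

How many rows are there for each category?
SELECT category, COUNT(*) as count
FROM sales
GROUP BY category

Result:
  Clothing: 2
  Food: 3
  Furniture: 2
  Garden: 1
  Tools: 5
  Toys: 3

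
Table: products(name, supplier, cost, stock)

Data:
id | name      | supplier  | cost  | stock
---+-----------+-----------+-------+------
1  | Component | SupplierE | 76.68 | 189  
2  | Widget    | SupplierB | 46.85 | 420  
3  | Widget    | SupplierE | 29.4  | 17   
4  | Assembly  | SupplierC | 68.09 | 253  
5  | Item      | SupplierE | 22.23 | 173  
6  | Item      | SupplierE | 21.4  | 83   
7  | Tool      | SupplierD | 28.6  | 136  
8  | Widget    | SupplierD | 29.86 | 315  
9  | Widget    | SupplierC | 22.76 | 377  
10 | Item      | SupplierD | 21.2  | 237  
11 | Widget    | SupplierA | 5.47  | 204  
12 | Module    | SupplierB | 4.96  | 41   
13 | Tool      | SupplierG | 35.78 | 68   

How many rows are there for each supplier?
SELECT supplier, COUNT(*) as count
FROM products
GROUP BY supplier

Result:
  SupplierA: 1
  SupplierB: 2
  SupplierC: 2
  SupplierD: 3
  SupplierE: 4
  SupplierG: 1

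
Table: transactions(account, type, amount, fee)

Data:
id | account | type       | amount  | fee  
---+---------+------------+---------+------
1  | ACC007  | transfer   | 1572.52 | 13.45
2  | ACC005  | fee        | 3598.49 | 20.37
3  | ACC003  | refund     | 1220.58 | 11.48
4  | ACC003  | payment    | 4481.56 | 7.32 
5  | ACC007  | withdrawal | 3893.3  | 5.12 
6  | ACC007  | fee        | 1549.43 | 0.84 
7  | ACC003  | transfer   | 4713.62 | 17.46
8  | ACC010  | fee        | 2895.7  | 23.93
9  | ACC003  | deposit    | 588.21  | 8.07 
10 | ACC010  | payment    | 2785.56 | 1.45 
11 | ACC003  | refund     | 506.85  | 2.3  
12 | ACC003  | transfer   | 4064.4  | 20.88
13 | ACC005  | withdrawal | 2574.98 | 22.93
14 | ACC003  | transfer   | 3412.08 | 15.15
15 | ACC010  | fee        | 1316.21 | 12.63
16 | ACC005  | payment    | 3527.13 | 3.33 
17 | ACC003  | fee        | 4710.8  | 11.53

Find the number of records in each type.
SELECT type, COUNT(*) as count
FROM transactions
GROUP BY type

Result:
  deposit: 1
  fee: 5
  payment: 3
  refund: 2
  transfer: 4
  withdrawal: 2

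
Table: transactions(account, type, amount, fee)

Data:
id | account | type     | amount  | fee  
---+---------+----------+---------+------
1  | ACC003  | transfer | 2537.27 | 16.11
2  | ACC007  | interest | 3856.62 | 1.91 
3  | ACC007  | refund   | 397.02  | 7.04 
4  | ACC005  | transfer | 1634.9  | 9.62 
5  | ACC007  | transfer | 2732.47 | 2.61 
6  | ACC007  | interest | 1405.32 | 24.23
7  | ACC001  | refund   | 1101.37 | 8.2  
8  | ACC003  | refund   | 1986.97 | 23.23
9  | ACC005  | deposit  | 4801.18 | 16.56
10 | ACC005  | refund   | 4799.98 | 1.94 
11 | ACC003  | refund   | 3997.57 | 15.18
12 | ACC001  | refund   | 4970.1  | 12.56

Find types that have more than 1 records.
SELECT type, COUNT(*) as cnt
FROM transactions
GROUP BY type
HAVING COUNT(*) > 1

Result:
  interest: 2
  refund: 6
  transfer: 3

Note: HAVING filters groups after aggregation, WHERE filters rows before.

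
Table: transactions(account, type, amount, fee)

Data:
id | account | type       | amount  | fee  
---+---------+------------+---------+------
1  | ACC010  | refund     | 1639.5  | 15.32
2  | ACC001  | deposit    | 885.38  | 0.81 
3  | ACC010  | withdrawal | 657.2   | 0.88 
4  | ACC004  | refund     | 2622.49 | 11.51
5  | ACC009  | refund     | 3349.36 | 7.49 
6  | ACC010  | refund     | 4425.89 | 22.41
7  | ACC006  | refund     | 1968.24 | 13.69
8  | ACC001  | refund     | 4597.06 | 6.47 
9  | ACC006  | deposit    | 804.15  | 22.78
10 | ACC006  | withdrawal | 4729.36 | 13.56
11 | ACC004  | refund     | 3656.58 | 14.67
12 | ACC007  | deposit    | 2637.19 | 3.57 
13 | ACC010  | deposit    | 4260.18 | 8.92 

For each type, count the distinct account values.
SELECT type, COUNT(DISTINCT account)
FROM transactions
GROUP BY type

Result:
  deposit: 4 distinct
  refund: 5 distinct
  withdrawal: 2 distinct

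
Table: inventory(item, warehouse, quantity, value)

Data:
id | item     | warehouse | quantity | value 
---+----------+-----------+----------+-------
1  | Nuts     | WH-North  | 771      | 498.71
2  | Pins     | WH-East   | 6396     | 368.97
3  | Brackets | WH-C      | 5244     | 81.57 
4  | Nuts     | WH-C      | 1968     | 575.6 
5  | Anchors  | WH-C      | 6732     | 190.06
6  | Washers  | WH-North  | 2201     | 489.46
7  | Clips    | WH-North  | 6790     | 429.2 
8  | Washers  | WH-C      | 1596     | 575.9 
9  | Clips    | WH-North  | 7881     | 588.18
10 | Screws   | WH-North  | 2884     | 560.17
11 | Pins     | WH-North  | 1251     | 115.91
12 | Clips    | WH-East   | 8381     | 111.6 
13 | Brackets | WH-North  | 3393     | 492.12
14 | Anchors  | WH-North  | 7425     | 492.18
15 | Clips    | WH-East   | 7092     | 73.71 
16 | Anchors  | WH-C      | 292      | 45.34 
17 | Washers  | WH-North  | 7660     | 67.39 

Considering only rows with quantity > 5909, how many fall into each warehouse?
SELECT warehouse, COUNT(*)
FROM inventory
WHERE quantity > 5909
GROUP BY warehouse

Note: WHERE filters rows before grouping.

Result:
  WH-C: 1
  WH-East: 3
  WH-North: 4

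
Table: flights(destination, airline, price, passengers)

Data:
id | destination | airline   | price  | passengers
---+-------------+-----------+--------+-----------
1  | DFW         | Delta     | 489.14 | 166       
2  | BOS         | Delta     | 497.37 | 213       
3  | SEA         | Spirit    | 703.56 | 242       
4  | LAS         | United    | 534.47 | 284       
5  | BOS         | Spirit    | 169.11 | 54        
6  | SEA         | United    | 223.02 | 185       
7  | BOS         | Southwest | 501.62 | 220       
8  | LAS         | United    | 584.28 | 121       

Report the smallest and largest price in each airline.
SELECT airline, MIN(price), MAX(price)
FROM flights
GROUP BY airline

Result:
  Delta: min=489.14, max=497.37
  Southwest: min=501.62, max=501.62
  Spirit: min=169.11, max=703.56
  United: min=223.02, max=584.28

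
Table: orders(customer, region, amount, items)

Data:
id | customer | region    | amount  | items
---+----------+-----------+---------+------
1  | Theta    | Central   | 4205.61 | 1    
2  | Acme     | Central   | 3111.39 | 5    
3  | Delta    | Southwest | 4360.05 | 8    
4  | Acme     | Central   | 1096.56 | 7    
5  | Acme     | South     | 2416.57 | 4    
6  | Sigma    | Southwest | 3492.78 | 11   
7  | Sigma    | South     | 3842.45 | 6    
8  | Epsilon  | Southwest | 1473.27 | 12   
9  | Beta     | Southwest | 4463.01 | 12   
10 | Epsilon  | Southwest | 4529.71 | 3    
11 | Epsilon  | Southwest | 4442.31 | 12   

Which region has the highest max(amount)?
SELECT region, MAX(amount) as val
FROM orders
GROUP BY region
ORDER BY val DESC
LIMIT 1

Result: Southwest with max(amount) = 4529.71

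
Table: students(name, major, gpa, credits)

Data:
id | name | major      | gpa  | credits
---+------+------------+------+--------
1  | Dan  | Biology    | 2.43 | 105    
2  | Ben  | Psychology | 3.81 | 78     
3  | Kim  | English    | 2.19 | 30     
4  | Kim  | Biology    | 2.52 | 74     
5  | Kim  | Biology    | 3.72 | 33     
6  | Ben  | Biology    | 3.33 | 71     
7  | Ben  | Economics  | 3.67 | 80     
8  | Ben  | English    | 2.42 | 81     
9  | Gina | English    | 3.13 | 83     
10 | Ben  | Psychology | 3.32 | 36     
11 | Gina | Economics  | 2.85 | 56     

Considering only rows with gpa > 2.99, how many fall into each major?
SELECT major, COUNT(*)
FROM students
WHERE gpa > 2.99
GROUP BY major

Note: WHERE filters rows before grouping.

Result:
  Biology: 2
  Economics: 1
  English: 1
  Psychology: 2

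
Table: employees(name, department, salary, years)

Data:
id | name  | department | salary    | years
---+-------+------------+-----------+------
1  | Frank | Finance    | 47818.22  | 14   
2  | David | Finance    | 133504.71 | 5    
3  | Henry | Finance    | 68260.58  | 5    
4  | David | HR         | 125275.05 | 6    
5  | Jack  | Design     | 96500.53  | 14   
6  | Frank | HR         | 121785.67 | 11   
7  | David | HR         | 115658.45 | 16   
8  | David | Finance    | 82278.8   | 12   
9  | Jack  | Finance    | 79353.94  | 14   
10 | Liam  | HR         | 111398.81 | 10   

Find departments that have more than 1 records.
SELECT department, COUNT(*) as cnt
FROM employees
GROUP BY department
HAVING COUNT(*) > 1

Result:
  Finance: 5
  HR: 4

Note: HAVING filters groups after aggregation, WHERE filters rows before.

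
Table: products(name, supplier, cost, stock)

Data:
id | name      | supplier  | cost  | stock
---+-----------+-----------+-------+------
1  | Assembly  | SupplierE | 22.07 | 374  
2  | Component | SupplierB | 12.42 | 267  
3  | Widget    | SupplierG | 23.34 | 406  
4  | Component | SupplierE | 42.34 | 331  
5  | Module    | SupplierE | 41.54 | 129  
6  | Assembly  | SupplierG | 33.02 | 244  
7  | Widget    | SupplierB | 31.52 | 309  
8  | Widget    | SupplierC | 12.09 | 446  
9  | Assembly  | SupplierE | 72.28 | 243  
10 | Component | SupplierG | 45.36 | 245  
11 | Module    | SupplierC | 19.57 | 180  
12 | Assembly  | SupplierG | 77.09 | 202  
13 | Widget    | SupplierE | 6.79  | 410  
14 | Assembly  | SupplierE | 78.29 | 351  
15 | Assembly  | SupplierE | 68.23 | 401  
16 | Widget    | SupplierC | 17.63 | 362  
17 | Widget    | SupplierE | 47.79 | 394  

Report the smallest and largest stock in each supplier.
SELECT supplier, MIN(stock), MAX(stock)
FROM products
GROUP BY supplier

Result:
  SupplierB: min=267, max=309
  SupplierC: min=180, max=446
  SupplierE: min=129, max=410
  SupplierG: min=202, max=406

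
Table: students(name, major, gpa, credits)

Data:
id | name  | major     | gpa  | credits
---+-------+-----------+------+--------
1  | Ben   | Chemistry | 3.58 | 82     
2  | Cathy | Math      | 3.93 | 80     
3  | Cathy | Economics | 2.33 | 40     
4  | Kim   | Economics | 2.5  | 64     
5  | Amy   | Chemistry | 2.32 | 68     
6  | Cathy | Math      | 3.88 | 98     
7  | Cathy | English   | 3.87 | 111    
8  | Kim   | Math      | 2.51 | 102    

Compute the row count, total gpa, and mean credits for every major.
SELECT major,
       COUNT(*) as cnt,
       SUM(gpa) as total_gpa,
       AVG(credits) as avg_credits
FROM students
GROUP BY major

Result:
  Chemistry: 2 records, 5.90 total gpa, 75.00 avg credits
  Economics: 2 records, 4.83 total gpa, 52.00 avg credits
  English: 1 records, 3.87 total gpa, 111.00 avg credits
  Math: 3 records, 10.32 total gpa, 93.33 avg credits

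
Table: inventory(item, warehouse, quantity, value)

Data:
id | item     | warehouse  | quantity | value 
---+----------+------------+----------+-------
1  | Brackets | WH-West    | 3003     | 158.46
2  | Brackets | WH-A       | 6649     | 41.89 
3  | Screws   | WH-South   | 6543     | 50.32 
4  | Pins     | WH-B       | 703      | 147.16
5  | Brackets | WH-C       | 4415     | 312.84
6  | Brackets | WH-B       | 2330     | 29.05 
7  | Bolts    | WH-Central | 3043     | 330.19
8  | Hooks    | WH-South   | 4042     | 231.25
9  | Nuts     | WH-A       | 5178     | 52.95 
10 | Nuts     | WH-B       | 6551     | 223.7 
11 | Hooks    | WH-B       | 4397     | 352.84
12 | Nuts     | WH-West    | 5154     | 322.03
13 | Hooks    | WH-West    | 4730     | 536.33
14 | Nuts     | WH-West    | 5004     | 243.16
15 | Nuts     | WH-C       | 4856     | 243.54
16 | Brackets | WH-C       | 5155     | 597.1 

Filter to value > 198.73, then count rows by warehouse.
SELECT warehouse, COUNT(*)
FROM inventory
WHERE value > 198.73
GROUP BY warehouse

Note: WHERE filters rows before grouping.

Result:
  WH-B: 2
  WH-C: 3
  WH-Central: 1
  WH-South: 1
  WH-West: 3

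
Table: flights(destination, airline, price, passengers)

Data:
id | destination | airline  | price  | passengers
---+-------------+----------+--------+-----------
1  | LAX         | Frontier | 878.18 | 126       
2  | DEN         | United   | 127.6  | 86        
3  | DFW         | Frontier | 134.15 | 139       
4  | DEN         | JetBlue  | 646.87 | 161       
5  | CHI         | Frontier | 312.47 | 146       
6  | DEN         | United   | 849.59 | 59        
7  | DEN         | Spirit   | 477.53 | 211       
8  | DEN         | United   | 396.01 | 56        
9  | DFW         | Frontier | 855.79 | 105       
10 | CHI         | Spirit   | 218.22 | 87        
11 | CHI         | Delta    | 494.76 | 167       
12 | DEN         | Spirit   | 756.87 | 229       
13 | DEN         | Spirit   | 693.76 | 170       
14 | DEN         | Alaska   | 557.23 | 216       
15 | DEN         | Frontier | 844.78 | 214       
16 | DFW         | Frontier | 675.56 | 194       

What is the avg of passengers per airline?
SELECT airline, AVG(passengers) as result
FROM flights
GROUP BY airline

Result:
  Alaska: 216.00
  Delta: 167.00
  Frontier: 154.00
  JetBlue: 161.00
  Spirit: 174.25
  United: 67.00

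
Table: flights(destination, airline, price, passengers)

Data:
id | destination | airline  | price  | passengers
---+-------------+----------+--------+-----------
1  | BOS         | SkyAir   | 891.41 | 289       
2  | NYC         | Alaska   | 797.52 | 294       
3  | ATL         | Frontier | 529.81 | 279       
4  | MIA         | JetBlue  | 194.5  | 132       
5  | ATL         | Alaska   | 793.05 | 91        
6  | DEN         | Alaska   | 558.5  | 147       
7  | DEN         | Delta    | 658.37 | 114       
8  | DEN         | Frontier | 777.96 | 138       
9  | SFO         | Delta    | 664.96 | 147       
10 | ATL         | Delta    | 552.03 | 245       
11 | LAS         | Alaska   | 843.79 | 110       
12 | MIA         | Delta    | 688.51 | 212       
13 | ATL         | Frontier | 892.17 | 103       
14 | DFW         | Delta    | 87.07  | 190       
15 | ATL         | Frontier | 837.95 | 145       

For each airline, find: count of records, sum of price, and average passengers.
SELECT airline,
       COUNT(*) as cnt,
       SUM(price) as total_price,
       AVG(passengers) as avg_passengers
FROM flights
GROUP BY airline

Result:
  Alaska: 4 records, 2992.86 total price, 160.50 avg passengers
  Delta: 5 records, 2650.94 total price, 181.60 avg passengers
  Frontier: 4 records, 3037.89 total price, 166.25 avg passengers
  JetBlue: 1 records, 194.50 total price, 132.00 avg passengers
  SkyAir: 1 records, 891.41 total price, 289.00 avg passengers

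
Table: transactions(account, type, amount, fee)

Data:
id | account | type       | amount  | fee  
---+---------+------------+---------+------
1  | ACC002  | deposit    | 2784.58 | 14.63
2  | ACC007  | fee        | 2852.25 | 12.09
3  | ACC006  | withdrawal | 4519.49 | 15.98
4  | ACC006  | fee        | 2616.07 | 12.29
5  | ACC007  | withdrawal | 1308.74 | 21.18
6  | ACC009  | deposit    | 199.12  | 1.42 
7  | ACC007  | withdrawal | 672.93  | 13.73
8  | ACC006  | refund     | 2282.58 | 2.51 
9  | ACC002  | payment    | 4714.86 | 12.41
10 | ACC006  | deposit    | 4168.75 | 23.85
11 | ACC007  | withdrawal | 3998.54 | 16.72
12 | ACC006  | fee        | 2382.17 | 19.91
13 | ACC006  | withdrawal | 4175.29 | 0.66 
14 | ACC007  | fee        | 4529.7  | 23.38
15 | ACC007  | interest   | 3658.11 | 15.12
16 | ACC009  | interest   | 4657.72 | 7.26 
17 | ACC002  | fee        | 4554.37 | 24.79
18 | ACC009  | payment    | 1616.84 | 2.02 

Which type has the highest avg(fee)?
SELECT type, AVG(fee) as val
FROM transactions
GROUP BY type
ORDER BY val DESC
LIMIT 1

Result: fee with avg(fee) = 18.49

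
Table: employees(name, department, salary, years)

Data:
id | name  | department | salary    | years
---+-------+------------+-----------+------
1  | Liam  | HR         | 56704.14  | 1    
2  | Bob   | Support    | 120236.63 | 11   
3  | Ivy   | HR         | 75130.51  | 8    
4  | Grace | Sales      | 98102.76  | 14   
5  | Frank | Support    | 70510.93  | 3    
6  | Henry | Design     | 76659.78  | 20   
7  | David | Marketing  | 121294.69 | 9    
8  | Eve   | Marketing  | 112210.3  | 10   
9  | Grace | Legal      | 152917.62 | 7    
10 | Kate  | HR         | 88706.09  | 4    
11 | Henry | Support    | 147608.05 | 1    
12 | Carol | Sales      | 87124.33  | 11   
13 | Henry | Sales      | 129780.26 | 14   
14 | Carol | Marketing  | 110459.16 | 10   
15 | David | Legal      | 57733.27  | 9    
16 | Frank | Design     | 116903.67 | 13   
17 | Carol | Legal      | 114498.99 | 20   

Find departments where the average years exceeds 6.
SELECT department, AVG(years)
FROM employees
GROUP BY department
HAVING AVG(years) > 6

Result:
  Design: avg=16.50
  Legal: avg=12.00
  Marketing: avg=9.67
  Sales: avg=13.00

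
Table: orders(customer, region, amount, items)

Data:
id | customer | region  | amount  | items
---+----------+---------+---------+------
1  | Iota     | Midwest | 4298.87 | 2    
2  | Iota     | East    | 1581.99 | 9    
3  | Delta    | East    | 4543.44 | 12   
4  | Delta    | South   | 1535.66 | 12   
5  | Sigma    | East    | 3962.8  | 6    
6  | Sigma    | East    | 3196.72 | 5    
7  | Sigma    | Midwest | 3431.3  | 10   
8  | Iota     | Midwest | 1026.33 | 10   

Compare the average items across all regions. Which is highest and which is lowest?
SELECT region, AVG(items)
FROM orders
GROUP BY region
ORDER BY AVG(items)

All groups:
  Midwest: 7.33
  East: 8.00
  South: 12.00

Highest: South (12.00)
Lowest: Midwest (7.33)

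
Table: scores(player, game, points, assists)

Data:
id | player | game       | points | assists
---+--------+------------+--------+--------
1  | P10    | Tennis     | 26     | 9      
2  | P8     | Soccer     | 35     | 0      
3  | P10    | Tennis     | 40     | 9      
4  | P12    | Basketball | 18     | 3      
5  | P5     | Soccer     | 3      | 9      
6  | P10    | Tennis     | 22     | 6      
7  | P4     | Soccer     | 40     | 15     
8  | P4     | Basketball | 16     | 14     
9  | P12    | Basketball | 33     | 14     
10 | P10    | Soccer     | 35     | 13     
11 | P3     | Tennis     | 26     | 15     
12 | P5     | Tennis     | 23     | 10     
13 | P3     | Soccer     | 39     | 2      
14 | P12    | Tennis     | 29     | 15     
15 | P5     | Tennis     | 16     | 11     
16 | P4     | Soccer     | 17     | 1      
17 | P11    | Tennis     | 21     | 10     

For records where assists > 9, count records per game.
SELECT game, COUNT(*)
FROM scores
WHERE assists > 9
GROUP BY game

Note: WHERE filters rows before grouping.

Result:
  Basketball: 2
  Soccer: 2
  Tennis: 5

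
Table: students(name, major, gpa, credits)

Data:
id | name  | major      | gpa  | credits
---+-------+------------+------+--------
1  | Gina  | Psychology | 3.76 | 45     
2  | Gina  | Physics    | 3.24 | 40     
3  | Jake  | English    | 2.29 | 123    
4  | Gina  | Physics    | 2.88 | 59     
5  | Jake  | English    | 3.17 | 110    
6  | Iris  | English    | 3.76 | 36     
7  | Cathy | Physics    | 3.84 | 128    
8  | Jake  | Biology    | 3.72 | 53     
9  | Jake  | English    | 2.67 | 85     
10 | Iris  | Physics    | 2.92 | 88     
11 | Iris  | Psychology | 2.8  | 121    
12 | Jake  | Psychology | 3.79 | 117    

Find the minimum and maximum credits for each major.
SELECT major, MIN(credits), MAX(credits)
FROM students
GROUP BY major

Result:
  Biology: min=53, max=53
  English: min=36, max=123
  Physics: min=40, max=128
  Psychology: min=45, max=121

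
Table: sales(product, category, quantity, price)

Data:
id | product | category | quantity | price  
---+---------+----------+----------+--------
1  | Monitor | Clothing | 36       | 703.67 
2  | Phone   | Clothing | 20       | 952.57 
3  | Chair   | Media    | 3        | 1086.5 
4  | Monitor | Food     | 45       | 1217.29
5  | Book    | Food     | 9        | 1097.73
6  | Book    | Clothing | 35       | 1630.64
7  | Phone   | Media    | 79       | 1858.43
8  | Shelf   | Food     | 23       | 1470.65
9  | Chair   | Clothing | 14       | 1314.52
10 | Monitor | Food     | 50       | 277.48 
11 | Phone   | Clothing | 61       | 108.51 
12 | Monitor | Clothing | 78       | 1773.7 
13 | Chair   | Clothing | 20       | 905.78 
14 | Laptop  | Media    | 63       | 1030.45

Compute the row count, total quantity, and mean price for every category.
SELECT category,
       COUNT(*) as cnt,
       SUM(quantity) as total_quantity,
       AVG(price) as avg_price
FROM sales
GROUP BY category

Result:
  Clothing: 7 records, 264 total quantity, 1055.63 avg price
  Food: 4 records, 127 total quantity, 1015.79 avg price
  Media: 3 records, 145 total quantity, 1325.13 avg price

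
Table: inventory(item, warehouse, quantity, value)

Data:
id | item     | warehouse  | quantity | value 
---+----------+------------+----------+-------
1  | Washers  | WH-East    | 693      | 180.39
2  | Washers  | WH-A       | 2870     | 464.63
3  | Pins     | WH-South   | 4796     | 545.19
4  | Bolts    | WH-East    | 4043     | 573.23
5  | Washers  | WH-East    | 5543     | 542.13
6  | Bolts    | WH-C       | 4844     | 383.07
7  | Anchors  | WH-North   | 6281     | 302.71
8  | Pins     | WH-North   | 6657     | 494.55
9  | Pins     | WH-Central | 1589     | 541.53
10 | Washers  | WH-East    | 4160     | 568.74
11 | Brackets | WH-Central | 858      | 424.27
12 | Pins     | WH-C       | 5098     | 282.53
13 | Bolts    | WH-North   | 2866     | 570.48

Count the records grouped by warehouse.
SELECT warehouse, COUNT(*) as count
FROM inventory
GROUP BY warehouse

Result:
  WH-A: 1
  WH-C: 2
  WH-Central: 2
  WH-East: 4
  WH-North: 3
  WH-South: 1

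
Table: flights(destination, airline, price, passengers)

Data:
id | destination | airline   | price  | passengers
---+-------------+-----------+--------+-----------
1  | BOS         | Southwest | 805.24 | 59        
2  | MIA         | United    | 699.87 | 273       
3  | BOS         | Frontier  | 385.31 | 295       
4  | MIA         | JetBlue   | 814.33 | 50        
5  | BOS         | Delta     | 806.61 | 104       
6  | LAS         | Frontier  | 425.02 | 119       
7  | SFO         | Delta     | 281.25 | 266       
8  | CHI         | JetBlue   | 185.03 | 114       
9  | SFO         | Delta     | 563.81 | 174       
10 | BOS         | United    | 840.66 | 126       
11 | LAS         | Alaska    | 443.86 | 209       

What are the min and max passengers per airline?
SELECT airline, MIN(passengers), MAX(passengers)
FROM flights
GROUP BY airline

Result:
  Alaska: min=209, max=209
  Delta: min=104, max=266
  Frontier: min=119, max=295
  JetBlue: min=50, max=114
  Southwest: min=59, max=59
  United: min=126, max=273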